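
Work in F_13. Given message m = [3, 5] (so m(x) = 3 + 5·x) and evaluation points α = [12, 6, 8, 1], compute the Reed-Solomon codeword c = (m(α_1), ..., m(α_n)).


c = [11, 7, 4, 8]

Message polynomial: m(x) = 3 + 5·x (mod 13).
For each evaluation point α_i, compute m(α_i) mod 13:
  α_1 = 12: Horner steps 5 → 11, so m(12) = 11.
  α_2 = 6: Horner steps 5 → 7, so m(6) = 7.
  α_3 = 8: Horner steps 5 → 4, so m(8) = 4.
  α_4 = 1: Horner steps 5 → 8, so m(1) = 8.
Codeword c = [11, 7, 4, 8] ∈ F_13^4.


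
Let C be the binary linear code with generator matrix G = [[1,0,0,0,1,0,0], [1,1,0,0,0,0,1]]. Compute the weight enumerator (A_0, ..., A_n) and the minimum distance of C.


Weight distribution: A_0 = 1, A_2 = 1, A_3 = 2. Minimum distance d = 2.

Enumerate all 2^2 = 4 messages m ∈ F_2^2.
For each, compute codeword c = mG in F_2^7, then tally its weight.
  m = 00 → c = 0000000, weight = 0.
  m = 10 → c = 1000100, weight = 2.
  m = 01 → c = 1100001, weight = 3.
  m = 11 → c = 0100101, weight = 3.
Tally weights:
  weight 0: 1 codewords.
  weight 2: 1 codewords.
  weight 3: 2 codewords.
Minimum distance d = smallest w > 0 with A_w > 0 = 2.
Sanity: Σ A_w = 4 = 2^2 = 4 ✓.


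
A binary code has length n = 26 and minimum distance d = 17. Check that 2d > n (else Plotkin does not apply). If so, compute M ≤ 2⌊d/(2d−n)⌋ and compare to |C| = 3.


Plotkin bound M ≤ 4; given |C| = 3 ≤ bound (satisfied).

Check applicability: 2d = 34, n = 26.
2d − n = 8 > 0, so Plotkin applies.
Compute d/(2d−n) = 17/8 ≈ 2.1250.
⌊d/(2d−n)⌋ = 2.
Plotkin bound: M ≤ 2·2 = 4.
Given |C| = 3, check: satisfied.
This |C| is below the Plotkin bound.


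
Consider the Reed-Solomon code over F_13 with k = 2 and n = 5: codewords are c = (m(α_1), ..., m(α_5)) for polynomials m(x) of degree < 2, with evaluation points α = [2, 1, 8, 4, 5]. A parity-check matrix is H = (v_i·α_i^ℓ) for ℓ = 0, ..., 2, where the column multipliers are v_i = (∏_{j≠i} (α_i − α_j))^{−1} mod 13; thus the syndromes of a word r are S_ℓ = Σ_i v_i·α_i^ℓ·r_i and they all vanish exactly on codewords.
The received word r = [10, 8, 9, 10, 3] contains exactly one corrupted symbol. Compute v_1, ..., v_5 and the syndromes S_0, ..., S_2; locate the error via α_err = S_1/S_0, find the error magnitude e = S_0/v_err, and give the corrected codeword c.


S = (2, 8, 6), error at position 4, error magnitude e = 9, c = [10, 8, 9, 1, 3].

Step 1: column multipliers v_i = (∏_{j≠i}(α_i − α_j))^{−1} mod 13.
  i = 1 (α = 2): (2−1)(2−8)(2−4)(2−5) = 1·(−6)·(−2)·(−3) = −36 ≡ 3, so v_1 = 3^{−1} = 9 (mod 13).
  i = 2 (α = 1): (1−2)(1−8)(1−4)(1−5) = (−1)·(−7)·(−3)·(−4) = 84 ≡ 6, so v_2 = 6^{−1} = 11 (mod 13).
  i = 3 (α = 8): (8−2)(8−1)(8−4)(8−5) = 6·7·4·3 = 504 ≡ 10, so v_3 = 10^{−1} = 4 (mod 13).
  i = 4 (α = 4): (4−2)(4−1)(4−8)(4−5) = 2·3·(−4)·(−1) = 24 ≡ 11, so v_4 = 11^{−1} = 6 (mod 13).
  i = 5 (α = 5): (5−2)(5−1)(5−8)(5−4) = 3·4·(−3)·1 = −36 ≡ 3, so v_5 = 3^{−1} = 9 (mod 13).
  v = [9, 11, 4, 6, 9].
Step 2: syndromes of r = [10, 8, 9, 10, 3] (all sums mod 13).
  S_0 = Σ v_i r_i = 9·10 + 11·8 + 4·9 + 6·10 + 9·3 = 301 ≡ 2.
  S_1 = Σ v_i α_i r_i = 9·2·10 + 11·1·8 + 4·8·9 + 6·4·10 + 9·5·3 = 931 ≡ 8.
  α_i^2 mod 13 = [4, 1, 12, 3, 12].
  S_2 = Σ v_i α_i^2 r_i = 9·4·10 + 11·1·8 + 4·12·9 + 6·3·10 + 9·12·3 = 1384 ≡ 6.
  S = (2, 8, 6) ≠ 0, so r is not a codeword (an error is present).
Step 3: locate the error. For a single error e at position i, S_ℓ = v_i·e·α_i^ℓ, so α_err = S_1/S_0.
  S_0^{−1} = 2^{−1} = 7 (mod 13), so α_err = 8·7 = 56 ≡ 4 = α_4. Error position i = 4.
  Consistency check: S_2/S_1 = 6·5 = 30 ≡ 4 = α_err ✓ (single-error assumption holds).
Step 4: error magnitude e = S_0/v_4 = S_0·∏_{j≠4}(α_4 − α_j) = 2·11 = 22 ≡ 9 (mod 13).
Step 5: correct position 4: c_4 = r_4 − e = 10 − 9 ≡ 1 (mod 13). Hence c = [10, 8, 9, 1, 3].
  Check: interpolating c through the α_i gives m(x) = 6 + 2·x (degree < 2) with m(α_i) = c_i for every i, so c is indeed a codeword.


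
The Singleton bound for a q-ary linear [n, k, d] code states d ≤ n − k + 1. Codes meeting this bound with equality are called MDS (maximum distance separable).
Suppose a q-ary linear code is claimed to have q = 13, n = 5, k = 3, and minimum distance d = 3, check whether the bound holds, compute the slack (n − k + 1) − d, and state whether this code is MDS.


Singleton RHS = n − k + 1 = 3, slack = 0, bound satisfied, MDS.

Singleton bound: d ≤ n − k + 1.
Here n = 5, k = 3, so n − k + 1 = 3.
Given d = 3, check d ≤ 3: YES.
Slack = (n − k + 1) − d = 0.
The code is MDS (slack = 0).
Description: the claimed parameters are [5, 3, 3]_13; such a code would be MDS (meets Singleton bound).


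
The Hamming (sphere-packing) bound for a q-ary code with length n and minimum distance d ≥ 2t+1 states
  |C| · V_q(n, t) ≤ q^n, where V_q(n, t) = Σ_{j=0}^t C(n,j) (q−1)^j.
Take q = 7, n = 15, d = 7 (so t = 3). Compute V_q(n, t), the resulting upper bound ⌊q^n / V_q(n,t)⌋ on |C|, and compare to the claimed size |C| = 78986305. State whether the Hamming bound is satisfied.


V_q(n, t) = 102151, q^n = 4747561509943, Hamming bound = 46475918, |C| = 78986305 > bound (violated).

Step 1: Compute V_q(n, t) = Σ_{j=0}^3 C(n, j) (q−1)^j.
  j = 0: C(15,0)·(6)^0 = 1·1 = 1.
  j = 1: C(15,1)·(6)^1 = 15·6 = 90.
  j = 2: C(15,2)·(6)^2 = 105·36 = 3780.
  j = 3: C(15,3)·(6)^3 = 455·216 = 98280.
  V_q(n, t) = 1 + 90 + 3780 + 98280 = 102151.
Step 2: q^n = 7^15 = 4747561509943.
Step 3: Hamming bound ⌊q^n / V_q(n,t)⌋ = ⌊4747561509943/102151⌋ = 46475918.
Step 4: Compare |C| = 78986305 to 46475918: violated.
The claimed |C| lies above the Hamming bound, so no 7-ary code of length 15 with d ≥ 7 can have 78986305 codewords.


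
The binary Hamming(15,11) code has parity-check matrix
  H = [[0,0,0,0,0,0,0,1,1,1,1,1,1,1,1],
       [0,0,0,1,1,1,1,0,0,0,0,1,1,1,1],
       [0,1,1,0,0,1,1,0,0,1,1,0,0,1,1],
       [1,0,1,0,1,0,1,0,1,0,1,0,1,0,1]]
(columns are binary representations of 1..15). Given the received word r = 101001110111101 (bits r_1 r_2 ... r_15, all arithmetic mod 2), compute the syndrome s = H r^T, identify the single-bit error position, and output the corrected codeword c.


s = (0, 1, 0, 0)^T, error position = 4, corrected codeword c = 101101110111101

Compute s = H r^T mod 2 one row at a time:
  s_1 = 1 + 0 + 1 + 1 + 1 + 1 + 0 + 1 = 6 ≡ 0 (mod 2).
  s_2 = 0 + 0 + 1 + 1 + 1 + 1 + 0 + 1 = 5 ≡ 1 (mod 2).
  s_3 = 0 + 1 + 1 + 1 + 1 + 1 + 0 + 1 = 6 ≡ 0 (mod 2).
  s_4 = 1 + 1 + 0 + 1 + 0 + 1 + 1 + 1 = 6 ≡ 0 (mod 2).
s = (0, 1, 0, 0)^T — this equals column 4 of H (binary 0100), so error is at position 4.
Correct: flip bit 4 of r = 101001110111101 to get c = 101101110111101.


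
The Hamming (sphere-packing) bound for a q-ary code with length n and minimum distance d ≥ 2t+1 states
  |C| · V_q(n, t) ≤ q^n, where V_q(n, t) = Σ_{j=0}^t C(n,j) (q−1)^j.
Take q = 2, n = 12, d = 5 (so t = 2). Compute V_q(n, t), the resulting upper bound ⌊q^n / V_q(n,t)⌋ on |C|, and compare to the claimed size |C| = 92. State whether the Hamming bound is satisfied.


V_q(n, t) = 79, q^n = 4096, Hamming bound = 51, |C| = 92 > bound (violated).

Step 1: Compute V_q(n, t) = Σ_{j=0}^2 C(n, j) (q−1)^j.
  j = 0: C(12,0)·(1)^0 = 1·1 = 1.
  j = 1: C(12,1)·(1)^1 = 12·1 = 12.
  j = 2: C(12,2)·(1)^2 = 66·1 = 66.
  V_q(n, t) = 1 + 12 + 66 = 79.
Step 2: q^n = 2^12 = 4096.
Step 3: Hamming bound ⌊q^n / V_q(n,t)⌋ = ⌊4096/79⌋ = 51.
Step 4: Compare |C| = 92 to 51: violated.
The claimed |C| lies above the Hamming bound, so no 2-ary code of length 12 with d ≥ 5 can have 92 codewords.


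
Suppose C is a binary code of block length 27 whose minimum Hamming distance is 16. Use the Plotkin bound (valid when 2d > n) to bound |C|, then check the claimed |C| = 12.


Plotkin bound M ≤ 6; given |C| = 12 > bound (violated).

Check applicability: 2d = 32, n = 27.
2d − n = 5 > 0, so Plotkin applies.
Compute d/(2d−n) = 16/5 ≈ 3.2000.
⌊d/(2d−n)⌋ = 3.
Plotkin bound: M ≤ 2·3 = 6.
Given |C| = 12, check: VIOLATED.
This |C| is above the Plotkin bound, so no binary code with n = 27, d = 16 and 12 codewords exists.


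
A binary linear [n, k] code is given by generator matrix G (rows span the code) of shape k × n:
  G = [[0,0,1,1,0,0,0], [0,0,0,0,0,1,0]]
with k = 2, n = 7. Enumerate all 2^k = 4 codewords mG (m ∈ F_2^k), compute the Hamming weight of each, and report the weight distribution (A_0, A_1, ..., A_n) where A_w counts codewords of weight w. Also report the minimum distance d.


Weight distribution: A_0 = 1, A_1 = 1, A_2 = 1, A_3 = 1. Minimum distance d = 1.

Enumerate all 2^2 = 4 messages m ∈ F_2^2.
For each, compute codeword c = mG in F_2^7, then tally its weight.
  m = 00 → c = 0000000, weight = 0.
  m = 10 → c = 0011000, weight = 2.
  m = 01 → c = 0000010, weight = 1.
  m = 11 → c = 0011010, weight = 3.
Tally weights:
  weight 0: 1 codewords.
  weight 1: 1 codewords.
  weight 2: 1 codewords.
  weight 3: 1 codewords.
Minimum distance d = smallest w > 0 with A_w > 0 = 1.
Sanity: Σ A_w = 4 = 2^2 = 4 ✓.


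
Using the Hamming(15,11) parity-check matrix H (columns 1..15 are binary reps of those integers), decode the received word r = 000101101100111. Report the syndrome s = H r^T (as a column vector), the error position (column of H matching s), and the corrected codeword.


s = (1, 0, 1, 0)^T, error position = 10, corrected codeword c = 000101101000111

Compute s = H r^T mod 2 one row at a time:
  s_1 = 0 + 1 + 1 + 0 + 0 + 1 + 1 + 1 = 5 ≡ 1 (mod 2).
  s_2 = 1 + 0 + 1 + 1 + 0 + 1 + 1 + 1 = 6 ≡ 0 (mod 2).
  s_3 = 0 + 0 + 1 + 1 + 1 + 0 + 1 + 1 = 5 ≡ 1 (mod 2).
  s_4 = 0 + 0 + 0 + 1 + 1 + 0 + 1 + 1 = 4 ≡ 0 (mod 2).
s = (1, 0, 1, 0)^T — this equals column 10 of H (binary 1010), so error is at position 10.
Correct: flip bit 10 of r = 000101101100111 to get c = 000101101000111.


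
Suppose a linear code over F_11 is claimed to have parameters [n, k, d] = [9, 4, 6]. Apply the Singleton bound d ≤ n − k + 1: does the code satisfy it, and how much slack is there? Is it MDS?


Singleton RHS = n − k + 1 = 6, slack = 0, bound satisfied, MDS.

Singleton bound: d ≤ n − k + 1.
Here n = 9, k = 4, so n − k + 1 = 6.
Given d = 6, check d ≤ 6: YES.
Slack = (n − k + 1) − d = 0.
The code is MDS (slack = 0).
Description: the claimed parameters are [9, 4, 6]_11; such a code would be MDS (meets Singleton bound).


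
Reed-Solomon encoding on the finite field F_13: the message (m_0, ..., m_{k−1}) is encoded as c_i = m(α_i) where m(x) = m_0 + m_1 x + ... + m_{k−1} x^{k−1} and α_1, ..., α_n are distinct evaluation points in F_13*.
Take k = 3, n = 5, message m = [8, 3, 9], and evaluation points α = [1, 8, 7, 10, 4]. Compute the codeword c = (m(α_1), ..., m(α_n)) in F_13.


c = [7, 10, 2, 2, 8]

Message polynomial: m(x) = 8 + 3·x + 9·x^2 (mod 13).
For each evaluation point α_i, compute m(α_i) mod 13:
  α_1 = 1: Horner steps 9 → 12 → 7, so m(1) = 7.
  α_2 = 8: Horner steps 9 → 10 → 10, so m(8) = 10.
  α_3 = 7: Horner steps 9 → 1 → 2, so m(7) = 2.
  α_4 = 10: Horner steps 9 → 2 → 2, so m(10) = 2.
  α_5 = 4: Horner steps 9 → 0 → 8, so m(4) = 8.
Codeword c = [7, 10, 2, 2, 8] ∈ F_13^5.


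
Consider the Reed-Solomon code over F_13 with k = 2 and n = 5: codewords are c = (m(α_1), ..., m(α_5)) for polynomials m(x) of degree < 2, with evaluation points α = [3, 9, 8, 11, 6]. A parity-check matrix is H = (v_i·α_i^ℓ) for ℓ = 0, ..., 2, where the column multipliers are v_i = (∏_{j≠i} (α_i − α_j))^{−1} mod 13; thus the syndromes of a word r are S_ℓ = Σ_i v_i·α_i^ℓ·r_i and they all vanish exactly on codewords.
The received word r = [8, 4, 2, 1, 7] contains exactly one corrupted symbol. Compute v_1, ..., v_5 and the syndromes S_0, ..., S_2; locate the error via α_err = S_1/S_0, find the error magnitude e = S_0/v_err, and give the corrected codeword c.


S = (8, 7, 11), error at position 2, error magnitude e = 11, c = [8, 6, 2, 1, 7].

Step 1: column multipliers v_i = (∏_{j≠i}(α_i − α_j))^{−1} mod 13.
  i = 1 (α = 3): (3−9)(3−8)(3−11)(3−6) = (−6)·(−5)·(−8)·(−3) = 720 ≡ 5, so v_1 = 5^{−1} = 8 (mod 13).
  i = 2 (α = 9): (9−3)(9−8)(9−11)(9−6) = 6·1·(−2)·3 = −36 ≡ 3, so v_2 = 3^{−1} = 9 (mod 13).
  i = 3 (α = 8): (8−3)(8−9)(8−11)(8−6) = 5·(−1)·(−3)·2 = 30 ≡ 4, so v_3 = 4^{−1} = 10 (mod 13).
  i = 4 (α = 11): (11−3)(11−9)(11−8)(11−6) = 8·2·3·5 = 240 ≡ 6, so v_4 = 6^{−1} = 11 (mod 13).
  i = 5 (α = 6): (6−3)(6−9)(6−8)(6−11) = 3·(−3)·(−2)·(−5) = −90 ≡ 1, so v_5 = 1^{−1} = 1 (mod 13).
  v = [8, 9, 10, 11, 1].
Step 2: syndromes of r = [8, 4, 2, 1, 7] (all sums mod 13).
  S_0 = Σ v_i r_i = 8·8 + 9·4 + 10·2 + 11·1 + 1·7 = 138 ≡ 8.
  S_1 = Σ v_i α_i r_i = 8·3·8 + 9·9·4 + 10·8·2 + 11·11·1 + 1·6·7 = 839 ≡ 7.
  α_i^2 mod 13 = [9, 3, 12, 4, 10].
  S_2 = Σ v_i α_i^2 r_i = 8·9·8 + 9·3·4 + 10·12·2 + 11·4·1 + 1·10·7 = 1038 ≡ 11.
  S = (8, 7, 11) ≠ 0, so r is not a codeword (an error is present).
Step 3: locate the error. For a single error e at position i, S_ℓ = v_i·e·α_i^ℓ, so α_err = S_1/S_0.
  S_0^{−1} = 8^{−1} = 5 (mod 13), so α_err = 7·5 = 35 ≡ 9 = α_2. Error position i = 2.
  Consistency check: S_2/S_1 = 11·2 = 22 ≡ 9 = α_err ✓ (single-error assumption holds).
Step 4: error magnitude e = S_0/v_2 = S_0·∏_{j≠2}(α_2 − α_j) = 8·3 = 24 ≡ 11 (mod 13).
Step 5: correct position 2: c_2 = r_2 − e = 4 − 11 ≡ 6 (mod 13). Hence c = [8, 6, 2, 1, 7].
  Check: interpolating c through the α_i gives m(x) = 9 + 4·x (degree < 2) with m(α_i) = c_i for every i, so c is indeed a codeword.


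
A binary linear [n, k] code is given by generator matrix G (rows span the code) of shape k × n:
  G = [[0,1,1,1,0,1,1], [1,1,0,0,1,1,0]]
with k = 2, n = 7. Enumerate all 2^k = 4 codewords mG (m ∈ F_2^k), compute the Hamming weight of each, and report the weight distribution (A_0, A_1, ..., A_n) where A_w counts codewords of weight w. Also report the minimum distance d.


Weight distribution: A_0 = 1, A_4 = 1, A_5 = 2. Minimum distance d = 4.

Enumerate all 2^2 = 4 messages m ∈ F_2^2.
For each, compute codeword c = mG in F_2^7, then tally its weight.
  m = 00 → c = 0000000, weight = 0.
  m = 10 → c = 0111011, weight = 5.
  m = 01 → c = 1100110, weight = 4.
  m = 11 → c = 1011101, weight = 5.
Tally weights:
  weight 0: 1 codewords.
  weight 4: 1 codewords.
  weight 5: 2 codewords.
Minimum distance d = smallest w > 0 with A_w > 0 = 4.
Sanity: Σ A_w = 4 = 2^2 = 4 ✓.


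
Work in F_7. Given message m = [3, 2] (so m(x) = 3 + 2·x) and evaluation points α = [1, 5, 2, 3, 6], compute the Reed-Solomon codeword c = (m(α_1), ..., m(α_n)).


c = [5, 6, 0, 2, 1]

Message polynomial: m(x) = 3 + 2·x (mod 7).
For each evaluation point α_i, compute m(α_i) mod 7:
  α_1 = 1: Horner steps 2 → 5, so m(1) = 5.
  α_2 = 5: Horner steps 2 → 6, so m(5) = 6.
  α_3 = 2: Horner steps 2 → 0, so m(2) = 0.
  α_4 = 3: Horner steps 2 → 2, so m(3) = 2.
  α_5 = 6: Horner steps 2 → 1, so m(6) = 1.
Codeword c = [5, 6, 0, 2, 1] ∈ F_7^5.


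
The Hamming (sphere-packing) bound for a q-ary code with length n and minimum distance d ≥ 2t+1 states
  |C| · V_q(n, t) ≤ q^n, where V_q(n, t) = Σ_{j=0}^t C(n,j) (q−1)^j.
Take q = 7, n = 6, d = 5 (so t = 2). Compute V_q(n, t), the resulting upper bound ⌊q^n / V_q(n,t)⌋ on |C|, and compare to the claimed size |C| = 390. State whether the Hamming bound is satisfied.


V_q(n, t) = 577, q^n = 117649, Hamming bound = 203, |C| = 390 > bound (violated).

Step 1: Compute V_q(n, t) = Σ_{j=0}^2 C(n, j) (q−1)^j.
  j = 0: C(6,0)·(6)^0 = 1·1 = 1.
  j = 1: C(6,1)·(6)^1 = 6·6 = 36.
  j = 2: C(6,2)·(6)^2 = 15·36 = 540.
  V_q(n, t) = 1 + 36 + 540 = 577.
Step 2: q^n = 7^6 = 117649.
Step 3: Hamming bound ⌊q^n / V_q(n,t)⌋ = ⌊117649/577⌋ = 203.
Step 4: Compare |C| = 390 to 203: violated.
The claimed |C| lies above the Hamming bound, so no 7-ary code of length 6 with d ≥ 5 can have 390 codewords.


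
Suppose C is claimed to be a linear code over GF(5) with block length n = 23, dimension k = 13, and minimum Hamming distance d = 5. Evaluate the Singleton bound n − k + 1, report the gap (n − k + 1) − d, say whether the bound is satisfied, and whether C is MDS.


Singleton RHS = n − k + 1 = 11, slack = 6, bound satisfied, not MDS.

Singleton bound: d ≤ n − k + 1.
Here n = 23, k = 13, so n − k + 1 = 11.
Given d = 5, check d ≤ 11: YES.
Slack = (n − k + 1) − d = 6.
The code is NOT MDS (slack = 6 > 0).
Description: the claimed parameters are [23, 13, 5]_5; such a code would be non-MDS.


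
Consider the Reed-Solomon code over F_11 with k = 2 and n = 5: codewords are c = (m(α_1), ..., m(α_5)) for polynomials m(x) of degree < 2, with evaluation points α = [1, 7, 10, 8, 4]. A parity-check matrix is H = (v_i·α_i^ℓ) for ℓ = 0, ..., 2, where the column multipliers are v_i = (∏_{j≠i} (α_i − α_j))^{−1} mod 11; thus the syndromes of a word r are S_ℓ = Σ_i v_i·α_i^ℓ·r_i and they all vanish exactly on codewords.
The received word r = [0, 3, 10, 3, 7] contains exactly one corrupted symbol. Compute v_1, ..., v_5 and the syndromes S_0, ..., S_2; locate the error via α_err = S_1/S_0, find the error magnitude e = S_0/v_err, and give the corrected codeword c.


S = (6, 4, 10), error at position 4, error magnitude e = 5, c = [0, 3, 10, 9, 7].

Step 1: column multipliers v_i = (∏_{j≠i}(α_i − α_j))^{−1} mod 11.
  i = 1 (α = 1): (1−7)(1−10)(1−8)(1−4) = (−6)·(−9)·(−7)·(−3) = 1134 ≡ 1, so v_1 = 1^{−1} = 1 (mod 11).
  i = 2 (α = 7): (7−1)(7−10)(7−8)(7−4) = 6·(−3)·(−1)·3 = 54 ≡ 10, so v_2 = 10^{−1} = 10 (mod 11).
  i = 3 (α = 10): (10−1)(10−7)(10−8)(10−4) = 9·3·2·6 = 324 ≡ 5, so v_3 = 5^{−1} = 9 (mod 11).
  i = 4 (α = 8): (8−1)(8−7)(8−10)(8−4) = 7·1·(−2)·4 = −56 ≡ 10, so v_4 = 10^{−1} = 10 (mod 11).
  i = 5 (α = 4): (4−1)(4−7)(4−10)(4−8) = 3·(−3)·(−6)·(−4) = −216 ≡ 4, so v_5 = 4^{−1} = 3 (mod 11).
  v = [1, 10, 9, 10, 3].
Step 2: syndromes of r = [0, 3, 10, 3, 7] (all sums mod 11).
  S_0 = Σ v_i r_i = 1·0 + 10·3 + 9·10 + 10·3 + 3·7 = 171 ≡ 6.
  S_1 = Σ v_i α_i r_i = 1·1·0 + 10·7·3 + 9·10·10 + 10·8·3 + 3·4·7 = 1434 ≡ 4.
  α_i^2 mod 11 = [1, 5, 1, 9, 5].
  S_2 = Σ v_i α_i^2 r_i = 1·1·0 + 10·5·3 + 9·1·10 + 10·9·3 + 3·5·7 = 615 ≡ 10.
  S = (6, 4, 10) ≠ 0, so r is not a codeword (an error is present).
Step 3: locate the error. For a single error e at position i, S_ℓ = v_i·e·α_i^ℓ, so α_err = S_1/S_0.
  S_0^{−1} = 6^{−1} = 2 (mod 11), so α_err = 4·2 = 8 ≡ 8 = α_4. Error position i = 4.
  Consistency check: S_2/S_1 = 10·3 = 30 ≡ 8 = α_err ✓ (single-error assumption holds).
Step 4: error magnitude e = S_0/v_4 = S_0·∏_{j≠4}(α_4 − α_j) = 6·10 = 60 ≡ 5 (mod 11).
Step 5: correct position 4: c_4 = r_4 − e = 3 − 5 ≡ 9 (mod 11). Hence c = [0, 3, 10, 9, 7].
  Check: interpolating c through the α_i gives m(x) = 5 + 6·x (degree < 2) with m(α_i) = c_i for every i, so c is indeed a codeword.


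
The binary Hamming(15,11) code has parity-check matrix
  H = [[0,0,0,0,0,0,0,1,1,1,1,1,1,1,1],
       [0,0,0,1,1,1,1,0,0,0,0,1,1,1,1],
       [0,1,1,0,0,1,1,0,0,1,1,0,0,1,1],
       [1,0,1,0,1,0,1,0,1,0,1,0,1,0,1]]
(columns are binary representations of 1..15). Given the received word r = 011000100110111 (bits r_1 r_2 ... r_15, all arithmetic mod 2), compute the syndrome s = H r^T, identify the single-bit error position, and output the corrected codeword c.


s = (1, 0, 1, 1)^T, error position = 11, corrected codeword c = 011000100100111

Compute s = H r^T mod 2 one row at a time:
  s_1 = 0 + 0 + 1 + 1 + 0 + 1 + 1 + 1 = 5 ≡ 1 (mod 2).
  s_2 = 0 + 0 + 0 + 1 + 0 + 1 + 1 + 1 = 4 ≡ 0 (mod 2).
  s_3 = 1 + 1 + 0 + 1 + 1 + 1 + 1 + 1 = 7 ≡ 1 (mod 2).
  s_4 = 0 + 1 + 0 + 1 + 0 + 1 + 1 + 1 = 5 ≡ 1 (mod 2).
s = (1, 0, 1, 1)^T — this equals column 11 of H (binary 1011), so error is at position 11.
Correct: flip bit 11 of r = 011000100110111 to get c = 011000100100111.


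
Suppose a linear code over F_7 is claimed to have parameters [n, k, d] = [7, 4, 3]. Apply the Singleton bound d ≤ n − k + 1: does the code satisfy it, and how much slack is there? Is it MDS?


Singleton RHS = n − k + 1 = 4, slack = 1, bound satisfied, not MDS.

Singleton bound: d ≤ n − k + 1.
Here n = 7, k = 4, so n − k + 1 = 4.
Given d = 3, check d ≤ 4: YES.
Slack = (n − k + 1) − d = 1.
The code is NOT MDS (slack = 1 > 0).
Description: the claimed parameters are [7, 4, 3]_7; such a code would be non-MDS.


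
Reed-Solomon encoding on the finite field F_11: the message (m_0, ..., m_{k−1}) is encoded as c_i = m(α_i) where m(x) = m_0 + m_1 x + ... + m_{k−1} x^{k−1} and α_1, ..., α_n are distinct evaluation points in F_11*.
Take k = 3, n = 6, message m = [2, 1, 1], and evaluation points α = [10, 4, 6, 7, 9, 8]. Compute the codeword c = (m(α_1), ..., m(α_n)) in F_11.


c = [2, 0, 0, 3, 4, 8]

Message polynomial: m(x) = 2 + 1·x + 1·x^2 (mod 11).
For each evaluation point α_i, compute m(α_i) mod 11:
  α_1 = 10: Horner steps 1 → 0 → 2, so m(10) = 2.
  α_2 = 4: Horner steps 1 → 5 → 0, so m(4) = 0.
  α_3 = 6: Horner steps 1 → 7 → 0, so m(6) = 0.
  α_4 = 7: Horner steps 1 → 8 → 3, so m(7) = 3.
  α_5 = 9: Horner steps 1 → 10 → 4, so m(9) = 4.
  α_6 = 8: Horner steps 1 → 9 → 8, so m(8) = 8.
Codeword c = [2, 0, 0, 3, 4, 8] ∈ F_11^6.


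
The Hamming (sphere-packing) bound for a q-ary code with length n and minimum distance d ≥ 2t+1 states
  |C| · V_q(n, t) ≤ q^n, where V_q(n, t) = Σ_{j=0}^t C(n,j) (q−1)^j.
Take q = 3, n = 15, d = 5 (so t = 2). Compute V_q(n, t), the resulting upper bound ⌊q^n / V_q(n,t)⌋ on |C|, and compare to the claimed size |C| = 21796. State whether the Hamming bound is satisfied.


V_q(n, t) = 451, q^n = 14348907, Hamming bound = 31815, |C| = 21796 ≤ bound (satisfied).

Step 1: Compute V_q(n, t) = Σ_{j=0}^2 C(n, j) (q−1)^j.
  j = 0: C(15,0)·(2)^0 = 1·1 = 1.
  j = 1: C(15,1)·(2)^1 = 15·2 = 30.
  j = 2: C(15,2)·(2)^2 = 105·4 = 420.
  V_q(n, t) = 1 + 30 + 420 = 451.
Step 2: q^n = 3^15 = 14348907.
Step 3: Hamming bound ⌊q^n / V_q(n,t)⌋ = ⌊14348907/451⌋ = 31815.
Step 4: Compare |C| = 21796 to 31815: satisfied.
The claimed |C| lies below the Hamming bound.


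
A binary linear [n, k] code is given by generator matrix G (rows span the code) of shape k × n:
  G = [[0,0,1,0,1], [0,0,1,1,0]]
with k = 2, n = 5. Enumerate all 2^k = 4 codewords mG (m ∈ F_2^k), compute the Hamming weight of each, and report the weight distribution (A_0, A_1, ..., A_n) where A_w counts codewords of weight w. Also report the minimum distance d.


Weight distribution: A_0 = 1, A_2 = 3. Minimum distance d = 2.

Enumerate all 2^2 = 4 messages m ∈ F_2^2.
For each, compute codeword c = mG in F_2^5, then tally its weight.
  m = 00 → c = 00000, weight = 0.
  m = 10 → c = 00101, weight = 2.
  m = 01 → c = 00110, weight = 2.
  m = 11 → c = 00011, weight = 2.
Tally weights:
  weight 0: 1 codewords.
  weight 2: 3 codewords.
Minimum distance d = smallest w > 0 with A_w > 0 = 2.
Sanity: Σ A_w = 4 = 2^2 = 4 ✓.


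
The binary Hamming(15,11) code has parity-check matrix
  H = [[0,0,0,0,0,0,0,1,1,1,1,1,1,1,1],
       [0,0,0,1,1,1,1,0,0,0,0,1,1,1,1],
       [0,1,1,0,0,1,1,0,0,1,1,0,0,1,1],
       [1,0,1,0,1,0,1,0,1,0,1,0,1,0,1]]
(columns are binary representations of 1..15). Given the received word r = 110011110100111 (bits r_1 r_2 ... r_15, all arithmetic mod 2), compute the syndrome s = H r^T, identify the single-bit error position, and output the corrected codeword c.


s = (1, 0, 0, 1)^T, error position = 9, corrected codeword c = 110011111100111

Compute s = H r^T mod 2 one row at a time:
  s_1 = 1 + 0 + 1 + 0 + 0 + 1 + 1 + 1 = 5 ≡ 1 (mod 2).
  s_2 = 0 + 1 + 1 + 1 + 0 + 1 + 1 + 1 = 6 ≡ 0 (mod 2).
  s_3 = 1 + 0 + 1 + 1 + 1 + 0 + 1 + 1 = 6 ≡ 0 (mod 2).
  s_4 = 1 + 0 + 1 + 1 + 0 + 0 + 1 + 1 = 5 ≡ 1 (mod 2).
s = (1, 0, 0, 1)^T — this equals column 9 of H (binary 1001), so error is at position 9.
Correct: flip bit 9 of r = 110011110100111 to get c = 110011111100111.


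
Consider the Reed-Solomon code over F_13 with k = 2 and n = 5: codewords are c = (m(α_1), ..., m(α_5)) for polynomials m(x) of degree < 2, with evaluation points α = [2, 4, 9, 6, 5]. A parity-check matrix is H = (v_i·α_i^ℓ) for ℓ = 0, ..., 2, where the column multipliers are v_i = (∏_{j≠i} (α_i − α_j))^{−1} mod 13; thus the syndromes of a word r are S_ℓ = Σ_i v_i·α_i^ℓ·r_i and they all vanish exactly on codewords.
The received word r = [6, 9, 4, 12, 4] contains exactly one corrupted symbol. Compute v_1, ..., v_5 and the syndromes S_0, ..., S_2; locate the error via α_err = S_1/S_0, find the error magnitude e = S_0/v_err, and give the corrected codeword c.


S = (5, 6, 2), error at position 3, error magnitude e = 7, c = [6, 9, 10, 12, 4].

Step 1: column multipliers v_i = (∏_{j≠i}(α_i − α_j))^{−1} mod 13.
  i = 1 (α = 2): (2−4)(2−9)(2−6)(2−5) = (−2)·(−7)·(−4)·(−3) = 168 ≡ 12, so v_1 = 12^{−1} = 12 (mod 13).
  i = 2 (α = 4): (4−2)(4−9)(4−6)(4−5) = 2·(−5)·(−2)·(−1) = −20 ≡ 6, so v_2 = 6^{−1} = 11 (mod 13).
  i = 3 (α = 9): (9−2)(9−4)(9−6)(9−5) = 7·5·3·4 = 420 ≡ 4, so v_3 = 4^{−1} = 10 (mod 13).
  i = 4 (α = 6): (6−2)(6−4)(6−9)(6−5) = 4·2·(−3)·1 = −24 ≡ 2, so v_4 = 2^{−1} = 7 (mod 13).
  i = 5 (α = 5): (5−2)(5−4)(5−9)(5−6) = 3·1·(−4)·(−1) = 12 ≡ 12, so v_5 = 12^{−1} = 12 (mod 13).
  v = [12, 11, 10, 7, 12].
Step 2: syndromes of r = [6, 9, 4, 12, 4] (all sums mod 13).
  S_0 = Σ v_i r_i = 12·6 + 11·9 + 10·4 + 7·12 + 12·4 = 343 ≡ 5.
  S_1 = Σ v_i α_i r_i = 12·2·6 + 11·4·9 + 10·9·4 + 7·6·12 + 12·5·4 = 1644 ≡ 6.
  α_i^2 mod 13 = [4, 3, 3, 10, 12].
  S_2 = Σ v_i α_i^2 r_i = 12·4·6 + 11·3·9 + 10·3·4 + 7·10·12 + 12·12·4 = 2121 ≡ 2.
  S = (5, 6, 2) ≠ 0, so r is not a codeword (an error is present).
Step 3: locate the error. For a single error e at position i, S_ℓ = v_i·e·α_i^ℓ, so α_err = S_1/S_0.
  S_0^{−1} = 5^{−1} = 8 (mod 13), so α_err = 6·8 = 48 ≡ 9 = α_3. Error position i = 3.
  Consistency check: S_2/S_1 = 2·11 = 22 ≡ 9 = α_err ✓ (single-error assumption holds).
Step 4: error magnitude e = S_0/v_3 = S_0·∏_{j≠3}(α_3 − α_j) = 5·4 = 20 ≡ 7 (mod 13).
Step 5: correct position 3: c_3 = r_3 − e = 4 − 7 ≡ 10 (mod 13). Hence c = [6, 9, 10, 12, 4].
  Check: interpolating c through the α_i gives m(x) = 3 + 8·x (degree < 2) with m(α_i) = c_i for every i, so c is indeed a codeword.


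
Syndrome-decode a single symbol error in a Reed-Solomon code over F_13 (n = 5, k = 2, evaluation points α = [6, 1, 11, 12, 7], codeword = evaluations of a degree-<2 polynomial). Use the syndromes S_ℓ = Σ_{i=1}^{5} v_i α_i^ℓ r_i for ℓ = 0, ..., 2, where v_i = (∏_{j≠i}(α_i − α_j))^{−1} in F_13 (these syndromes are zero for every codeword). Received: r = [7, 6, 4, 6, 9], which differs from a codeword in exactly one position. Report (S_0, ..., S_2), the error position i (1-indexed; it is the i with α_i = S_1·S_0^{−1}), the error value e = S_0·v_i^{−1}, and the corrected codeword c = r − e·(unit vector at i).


S = (2, 2, 2), error at position 2, error magnitude e = 9, c = [7, 10, 4, 6, 9].

Step 1: column multipliers v_i = (∏_{j≠i}(α_i − α_j))^{−1} mod 13.
  i = 1 (α = 6): (6−1)(6−11)(6−12)(6−7) = 5·(−5)·(−6)·(−1) = −150 ≡ 6, so v_1 = 6^{−1} = 11 (mod 13).
  i = 2 (α = 1): (1−6)(1−11)(1−12)(1−7) = (−5)·(−10)·(−11)·(−6) = 3300 ≡ 11, so v_2 = 11^{−1} = 6 (mod 13).
  i = 3 (α = 11): (11−6)(11−1)(11−12)(11−7) = 5·10·(−1)·4 = −200 ≡ 8, so v_3 = 8^{−1} = 5 (mod 13).
  i = 4 (α = 12): (12−6)(12−1)(12−11)(12−7) = 6·11·1·5 = 330 ≡ 5, so v_4 = 5^{−1} = 8 (mod 13).
  i = 5 (α = 7): (7−6)(7−1)(7−11)(7−12) = 1·6·(−4)·(−5) = 120 ≡ 3, so v_5 = 3^{−1} = 9 (mod 13).
  v = [11, 6, 5, 8, 9].
Step 2: syndromes of r = [7, 6, 4, 6, 9] (all sums mod 13).
  S_0 = Σ v_i r_i = 11·7 + 6·6 + 5·4 + 8·6 + 9·9 = 262 ≡ 2.
  S_1 = Σ v_i α_i r_i = 11·6·7 + 6·1·6 + 5·11·4 + 8·12·6 + 9·7·9 = 1861 ≡ 2.
  α_i^2 mod 13 = [10, 1, 4, 1, 10].
  S_2 = Σ v_i α_i^2 r_i = 11·10·7 + 6·1·6 + 5·4·4 + 8·1·6 + 9·10·9 = 1744 ≡ 2.
  S = (2, 2, 2) ≠ 0, so r is not a codeword (an error is present).
Step 3: locate the error. For a single error e at position i, S_ℓ = v_i·e·α_i^ℓ, so α_err = S_1/S_0.
  S_0^{−1} = 2^{−1} = 7 (mod 13), so α_err = 2·7 = 14 ≡ 1 = α_2. Error position i = 2.
  Consistency check: S_2/S_1 = 2·7 = 14 ≡ 1 = α_err ✓ (single-error assumption holds).
Step 4: error magnitude e = S_0/v_2 = S_0·∏_{j≠2}(α_2 − α_j) = 2·11 = 22 ≡ 9 (mod 13).
Step 5: correct position 2: c_2 = r_2 − e = 6 − 9 ≡ 10 (mod 13). Hence c = [7, 10, 4, 6, 9].
  Check: interpolating c through the α_i gives m(x) = 8 + 2·x (degree < 2) with m(α_i) = c_i for every i, so c is indeed a codeword.


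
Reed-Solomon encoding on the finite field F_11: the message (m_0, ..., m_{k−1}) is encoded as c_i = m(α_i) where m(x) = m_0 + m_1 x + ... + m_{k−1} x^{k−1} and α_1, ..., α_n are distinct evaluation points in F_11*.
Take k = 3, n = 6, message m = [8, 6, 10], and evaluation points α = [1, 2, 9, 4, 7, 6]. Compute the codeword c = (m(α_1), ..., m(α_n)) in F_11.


c = [2, 5, 3, 5, 1, 8]

Message polynomial: m(x) = 8 + 6·x + 10·x^2 (mod 11).
For each evaluation point α_i, compute m(α_i) mod 11:
  α_1 = 1: Horner steps 10 → 5 → 2, so m(1) = 2.
  α_2 = 2: Horner steps 10 → 4 → 5, so m(2) = 5.
  α_3 = 9: Horner steps 10 → 8 → 3, so m(9) = 3.
  α_4 = 4: Horner steps 10 → 2 → 5, so m(4) = 5.
  α_5 = 7: Horner steps 10 → 10 → 1, so m(7) = 1.
  α_6 = 6: Horner steps 10 → 0 → 8, so m(6) = 8.
Codeword c = [2, 5, 3, 5, 1, 8] ∈ F_11^6.


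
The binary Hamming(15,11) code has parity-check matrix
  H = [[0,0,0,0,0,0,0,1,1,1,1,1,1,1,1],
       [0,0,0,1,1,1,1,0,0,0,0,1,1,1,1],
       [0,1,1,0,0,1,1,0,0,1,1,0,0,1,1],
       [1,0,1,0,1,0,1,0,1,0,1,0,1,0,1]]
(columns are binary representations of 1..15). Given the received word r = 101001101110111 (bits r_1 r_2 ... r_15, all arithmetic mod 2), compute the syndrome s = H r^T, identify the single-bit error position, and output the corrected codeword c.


s = (0, 1, 1, 1)^T, error position = 7, corrected codeword c = 101001001110111

Compute s = H r^T mod 2 one row at a time:
  s_1 = 0 + 1 + 1 + 1 + 0 + 1 + 1 + 1 = 6 ≡ 0 (mod 2).
  s_2 = 0 + 0 + 1 + 1 + 0 + 1 + 1 + 1 = 5 ≡ 1 (mod 2).
  s_3 = 0 + 1 + 1 + 1 + 1 + 1 + 1 + 1 = 7 ≡ 1 (mod 2).
  s_4 = 1 + 1 + 0 + 1 + 1 + 1 + 1 + 1 = 7 ≡ 1 (mod 2).
s = (0, 1, 1, 1)^T — this equals column 7 of H (binary 0111), so error is at position 7.
Correct: flip bit 7 of r = 101001101110111 to get c = 101001001110111.


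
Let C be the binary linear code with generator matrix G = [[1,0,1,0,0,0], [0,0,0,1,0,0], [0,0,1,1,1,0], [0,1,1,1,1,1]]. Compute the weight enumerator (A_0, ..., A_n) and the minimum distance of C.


Weight distribution: A_0 = 1, A_1 = 1, A_2 = 4, A_3 = 4, A_4 = 3, A_5 = 3. Minimum distance d = 1.

Enumerate all 2^4 = 16 messages m ∈ F_2^4.
For each, compute codeword c = mG in F_2^6, then tally its weight.
  m = 0000 → c = 000000, weight = 0.
  m = 1000 → c = 101000, weight = 2.
  m = 0100 → c = 000100, weight = 1.
  m = 1100 → c = 101100, weight = 3.
  m = 0010 → c = 001110, weight = 3.
  m = 1010 → c = 100110, weight = 3.
  m = 0110 → c = 001010, weight = 2.
  m = 1110 → c = 100010, weight = 2.
  m = 0001 → c = 011111, weight = 5.
  m = 1001 → c = 110111, weight = 5.
  m = 0101 → c = 011011, weight = 4.
  m = 1101 → c = 110011, weight = 4.
  m = 0011 → c = 010001, weight = 2.
  m = 1011 → c = 111001, weight = 4.
  m = 0111 → c = 010101, weight = 3.
  m = 1111 → c = 111101, weight = 5.
Tally weights:
  weight 0: 1 codewords.
  weight 1: 1 codewords.
  weight 2: 4 codewords.
  weight 3: 4 codewords.
  weight 4: 3 codewords.
  weight 5: 3 codewords.
Minimum distance d = smallest w > 0 with A_w > 0 = 1.
Sanity: Σ A_w = 16 = 2^4 = 16 ✓.


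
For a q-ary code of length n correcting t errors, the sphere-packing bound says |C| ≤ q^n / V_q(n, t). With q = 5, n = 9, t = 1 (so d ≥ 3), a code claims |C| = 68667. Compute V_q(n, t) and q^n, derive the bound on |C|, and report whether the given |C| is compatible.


V_q(n, t) = 37, q^n = 1953125, Hamming bound = 52787, |C| = 68667 > bound (violated).

Step 1: Compute V_q(n, t) = Σ_{j=0}^1 C(n, j) (q−1)^j.
  j = 0: C(9,0)·(4)^0 = 1·1 = 1.
  j = 1: C(9,1)·(4)^1 = 9·4 = 36.
  V_q(n, t) = 1 + 36 = 37.
Step 2: q^n = 5^9 = 1953125.
Step 3: Hamming bound ⌊q^n / V_q(n,t)⌋ = ⌊1953125/37⌋ = 52787.
Step 4: Compare |C| = 68667 to 52787: violated.
The claimed |C| lies above the Hamming bound, so no 5-ary code of length 9 with d ≥ 3 can have 68667 codewords.


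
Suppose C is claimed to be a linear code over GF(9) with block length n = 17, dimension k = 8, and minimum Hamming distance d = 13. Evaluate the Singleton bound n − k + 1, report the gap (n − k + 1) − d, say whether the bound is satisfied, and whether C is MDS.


Singleton RHS = n − k + 1 = 10, slack = -3, bound violated (no such code; not MDS).

Singleton bound: d ≤ n − k + 1.
Here n = 17, k = 8, so n − k + 1 = 10.
Given d = 13, check d ≤ 10: NO.
Slack = (n − k + 1) − d = -3.
The slack is negative: d = 13 exceeds n − k + 1 = 10 by 3, so the Singleton bound is violated and no linear [17, 8, 13]_9 code can exist. In particular it is not MDS (MDS requires d = n − k + 1 exactly).
Description: the claimed parameters are [17, 8, 13]_9; such a code would be impossible (violates the Singleton bound).


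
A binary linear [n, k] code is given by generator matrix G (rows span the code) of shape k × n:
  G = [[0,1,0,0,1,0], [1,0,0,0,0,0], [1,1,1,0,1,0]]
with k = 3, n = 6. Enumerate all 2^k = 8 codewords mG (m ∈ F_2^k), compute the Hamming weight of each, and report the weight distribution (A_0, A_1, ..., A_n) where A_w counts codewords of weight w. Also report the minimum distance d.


Weight distribution: A_0 = 1, A_1 = 2, A_2 = 2, A_3 = 2, A_4 = 1. Minimum distance d = 1.

Enumerate all 2^3 = 8 messages m ∈ F_2^3.
For each, compute codeword c = mG in F_2^6, then tally its weight.
  m = 000 → c = 000000, weight = 0.
  m = 100 → c = 010010, weight = 2.
  m = 010 → c = 100000, weight = 1.
  m = 110 → c = 110010, weight = 3.
  m = 001 → c = 111010, weight = 4.
  m = 101 → c = 101000, weight = 2.
  m = 011 → c = 011010, weight = 3.
  m = 111 → c = 001000, weight = 1.
Tally weights:
  weight 0: 1 codewords.
  weight 1: 2 codewords.
  weight 2: 2 codewords.
  weight 3: 2 codewords.
  weight 4: 1 codewords.
Minimum distance d = smallest w > 0 with A_w > 0 = 1.
Sanity: Σ A_w = 8 = 2^3 = 8 ✓.


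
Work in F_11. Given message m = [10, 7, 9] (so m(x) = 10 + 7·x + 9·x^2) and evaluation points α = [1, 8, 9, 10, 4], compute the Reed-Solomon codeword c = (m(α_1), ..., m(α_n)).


c = [4, 4, 10, 1, 6]

Message polynomial: m(x) = 10 + 7·x + 9·x^2 (mod 11).
For each evaluation point α_i, compute m(α_i) mod 11:
  α_1 = 1: Horner steps 9 → 5 → 4, so m(1) = 4.
  α_2 = 8: Horner steps 9 → 2 → 4, so m(8) = 4.
  α_3 = 9: Horner steps 9 → 0 → 10, so m(9) = 10.
  α_4 = 10: Horner steps 9 → 9 → 1, so m(10) = 1.
  α_5 = 4: Horner steps 9 → 10 → 6, so m(4) = 6.
Codeword c = [4, 4, 10, 1, 6] ∈ F_11^5.


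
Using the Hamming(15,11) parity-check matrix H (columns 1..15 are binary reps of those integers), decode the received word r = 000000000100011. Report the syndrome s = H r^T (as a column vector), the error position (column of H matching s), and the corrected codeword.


s = (1, 0, 1, 1)^T, error position = 11, corrected codeword c = 000000000110011

Compute s = H r^T mod 2 one row at a time:
  s_1 = 0 + 0 + 1 + 0 + 0 + 0 + 1 + 1 = 3 ≡ 1 (mod 2).
  s_2 = 0 + 0 + 0 + 0 + 0 + 0 + 1 + 1 = 2 ≡ 0 (mod 2).
  s_3 = 0 + 0 + 0 + 0 + 1 + 0 + 1 + 1 = 3 ≡ 1 (mod 2).
  s_4 = 0 + 0 + 0 + 0 + 0 + 0 + 0 + 1 = 1 ≡ 1 (mod 2).
s = (1, 0, 1, 1)^T — this equals column 11 of H (binary 1011), so error is at position 11.
Correct: flip bit 11 of r = 000000000100011 to get c = 000000000110011.


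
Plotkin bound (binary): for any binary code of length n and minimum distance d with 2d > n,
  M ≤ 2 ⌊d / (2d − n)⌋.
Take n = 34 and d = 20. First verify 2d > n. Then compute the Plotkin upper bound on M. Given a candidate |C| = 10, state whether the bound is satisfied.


Plotkin bound M ≤ 6; given |C| = 10 > bound (violated).

Check applicability: 2d = 40, n = 34.
2d − n = 6 > 0, so Plotkin applies.
Compute d/(2d−n) = 20/6 ≈ 3.3333.
⌊d/(2d−n)⌋ = 3.
Plotkin bound: M ≤ 2·3 = 6.
Given |C| = 10, check: VIOLATED.
This |C| is above the Plotkin bound, so no binary code with n = 34, d = 20 and 10 codewords exists.


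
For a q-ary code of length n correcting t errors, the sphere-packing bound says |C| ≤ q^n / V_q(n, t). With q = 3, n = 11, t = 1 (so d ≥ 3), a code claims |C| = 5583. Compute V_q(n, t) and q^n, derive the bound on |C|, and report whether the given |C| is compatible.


V_q(n, t) = 23, q^n = 177147, Hamming bound = 7702, |C| = 5583 ≤ bound (satisfied).

Step 1: Compute V_q(n, t) = Σ_{j=0}^1 C(n, j) (q−1)^j.
  j = 0: C(11,0)·(2)^0 = 1·1 = 1.
  j = 1: C(11,1)·(2)^1 = 11·2 = 22.
  V_q(n, t) = 1 + 22 = 23.
Step 2: q^n = 3^11 = 177147.
Step 3: Hamming bound ⌊q^n / V_q(n,t)⌋ = ⌊177147/23⌋ = 7702.
Step 4: Compare |C| = 5583 to 7702: satisfied.
The claimed |C| lies below the Hamming bound.


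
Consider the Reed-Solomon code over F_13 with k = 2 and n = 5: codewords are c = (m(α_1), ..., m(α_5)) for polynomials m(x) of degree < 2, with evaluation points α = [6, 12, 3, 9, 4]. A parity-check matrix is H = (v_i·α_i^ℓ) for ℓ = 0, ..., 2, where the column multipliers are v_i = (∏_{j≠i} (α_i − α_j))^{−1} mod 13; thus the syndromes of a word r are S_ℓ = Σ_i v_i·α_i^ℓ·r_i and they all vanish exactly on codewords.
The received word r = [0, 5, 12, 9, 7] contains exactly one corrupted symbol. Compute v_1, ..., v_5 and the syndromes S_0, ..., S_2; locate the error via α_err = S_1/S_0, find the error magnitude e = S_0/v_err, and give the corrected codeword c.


S = (10, 4, 12), error at position 3, error magnitude e = 8, c = [0, 5, 4, 9, 7].

Step 1: column multipliers v_i = (∏_{j≠i}(α_i − α_j))^{−1} mod 13.
  i = 1 (α = 6): (6−12)(6−3)(6−9)(6−4) = (−6)·3·(−3)·2 = 108 ≡ 4, so v_1 = 4^{−1} = 10 (mod 13).
  i = 2 (α = 12): (12−6)(12−3)(12−9)(12−4) = 6·9·3·8 = 1296 ≡ 9, so v_2 = 9^{−1} = 3 (mod 13).
  i = 3 (α = 3): (3−6)(3−12)(3−9)(3−4) = (−3)·(−9)·(−6)·(−1) = 162 ≡ 6, so v_3 = 6^{−1} = 11 (mod 13).
  i = 4 (α = 9): (9−6)(9−12)(9−3)(9−4) = 3·(−3)·6·5 = −270 ≡ 3, so v_4 = 3^{−1} = 9 (mod 13).
  i = 5 (α = 4): (4−6)(4−12)(4−3)(4−9) = (−2)·(−8)·1·(−5) = −80 ≡ 11, so v_5 = 11^{−1} = 6 (mod 13).
  v = [10, 3, 11, 9, 6].
Step 2: syndromes of r = [0, 5, 12, 9, 7] (all sums mod 13).
  S_0 = Σ v_i r_i = 10·0 + 3·5 + 11·12 + 9·9 + 6·7 = 270 ≡ 10.
  S_1 = Σ v_i α_i r_i = 10·6·0 + 3·12·5 + 11·3·12 + 9·9·9 + 6·4·7 = 1473 ≡ 4.
  α_i^2 mod 13 = [10, 1, 9, 3, 3].
  S_2 = Σ v_i α_i^2 r_i = 10·10·0 + 3·1·5 + 11·9·12 + 9·3·9 + 6·3·7 = 1572 ≡ 12.
  S = (10, 4, 12) ≠ 0, so r is not a codeword (an error is present).
Step 3: locate the error. For a single error e at position i, S_ℓ = v_i·e·α_i^ℓ, so α_err = S_1/S_0.
  S_0^{−1} = 10^{−1} = 4 (mod 13), so α_err = 4·4 = 16 ≡ 3 = α_3. Error position i = 3.
  Consistency check: S_2/S_1 = 12·10 = 120 ≡ 3 = α_err ✓ (single-error assumption holds).
Step 4: error magnitude e = S_0/v_3 = S_0·∏_{j≠3}(α_3 − α_j) = 10·6 = 60 ≡ 8 (mod 13).
Step 5: correct position 3: c_3 = r_3 − e = 12 − 8 ≡ 4 (mod 13). Hence c = [0, 5, 4, 9, 7].
  Check: interpolating c through the α_i gives m(x) = 8 + 3·x (degree < 2) with m(α_i) = c_i for every i, so c is indeed a codeword.
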